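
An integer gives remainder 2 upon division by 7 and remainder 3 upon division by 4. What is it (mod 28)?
M = 7 × 4 = 28. M₁ = 4, y₁ ≡ 2 (mod 7). M₂ = 7, y₂ ≡ 3 (mod 4). m = 2×4×2 + 3×7×3 ≡ 23 (mod 28). The smallest positive such number is 23.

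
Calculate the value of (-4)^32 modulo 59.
Using repeated squaring. (-4) ≡ 55 (mod 59). 32 = 32 (binary 100000). Repeated squaring mod 59: 55^1 ≡ 55; 55^2 ≡ 55² = 3025 ≡ 16; 55^4 ≡ 16² = 256 ≡ 20; 55^8 ≡ 20² = 400 ≡ 46; 55^16 ≡ 46² = 2116 ≡ 51; 55^32 ≡ 51² = 2601 ≡ 5. So (-4)^32 ≡ 5 (mod 59).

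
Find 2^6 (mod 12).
6 = 4 + 2 (binary 110). Repeated squaring mod 12: 2^1 ≡ 2; 2^2 ≡ 2² = 4 ≡ 4; 2^4 ≡ 4² = 16 ≡ 4. Multiply: 2^6 = 2^4 × 2^2 ≡ 4 × 4 (mod 12): 4 × 4 = 16 ≡ 4. So 2^6 ≡ 4 (mod 12).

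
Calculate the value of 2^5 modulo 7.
5 = 4 + 1 (binary 101). Repeated squaring mod 7: 2^1 ≡ 2; 2^2 ≡ 2² = 4 ≡ 4; 2^4 ≡ 4² = 16 ≡ 2. Multiply: 2^5 = 2^4 × 2^1 ≡ 2 × 2 (mod 7): 2 × 2 = 4 ≡ 4. So 2^5 ≡ 4 (mod 7).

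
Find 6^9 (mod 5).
6 ≡ 1 (mod 5). 9 = 8 + 1 (binary 1001). Repeated squaring mod 5: 1^1 ≡ 1; 1^2 ≡ 1² = 1 ≡ 1; 1^4 ≡ 1² = 1 ≡ 1; 1^8 ≡ 1² = 1 ≡ 1. Multiply: 6^9 ≡ 1^8 × 1^1 ≡ 1 × 1 (mod 5): 1 × 1 = 1 ≡ 1. So 6^9 ≡ 1 (mod 5).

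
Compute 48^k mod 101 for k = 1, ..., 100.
g^1, g^2, ..., g^{100} mod 101: {48, 82, 98, 58, 57, 9, 28, 31, 74, 17, 8, 81, 50, 77, 60, 52, 72, 22, 46, 87, 35, 64, 42, 97, 10, 76, 12, 71, 75, 65, 90, 78, 7, 33, 69, 80, 2, 96, 63, 95, 15, 13, 18, 56, 62, 47, 34, 16, 61, 100, 53, 19, 3, 43, 44, 92, 73, 70, 27, 84, 93, 20, 51, 24, 41, 49, 29, 79, 55, 14, 66, 37, 59, 4, 91, 25, 89, 30, 26, 36, 11, 23, 94, 68, 32, 21, 99, 5, 38, 6, 86, 88, 83, 45, 39, 54, 67, 85, 40, 1}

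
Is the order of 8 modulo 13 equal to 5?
No, the actual order is 4, not 5.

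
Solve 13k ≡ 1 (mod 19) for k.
3

Using Extended Euclidean Algorithm:
gcd(13, 19) = 1
Bezout coefficients: 13 × 3 + 19 × -2 = 1
So 13 × 3 ≡ 1 (mod 19)
The inverse is 3 mod 19 = 3
Verification: 13 × 3 = 39 = 2 × 19 + 1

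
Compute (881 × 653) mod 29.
20

(881 × 653) = 575293
575293 mod 29 = 20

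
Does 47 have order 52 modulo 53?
p - 1 = 52 has prime divisors 2, 13. Check 47^(52/q) mod 53 for each: 47^(52/2) = 47^26 ≡ 1, 47^(52/13) = 47^4 ≡ 24 (mod 53). Since 47^26 ≡ 1 (mod 53), the order of 47 divides 26 (in fact the order is 13) ≠ 52, so it is not a primitive root.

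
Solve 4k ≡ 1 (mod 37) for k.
28

Using Extended Euclidean Algorithm:
gcd(4, 37) = 1
Bezout coefficients: 4 × -9 + 37 × 1 = 1
So 4 × -9 ≡ 1 (mod 37)
The inverse is -9 mod 37 = 28
Verification: 4 × 28 = 112 = 3 × 37 + 1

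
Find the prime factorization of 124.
2^2 × 31

Divide by primes starting from smallest:
124 ÷ 2 = 62
62 ÷ 2 = 31
31 ÷ 31 = 1

124 = 2^2 × 31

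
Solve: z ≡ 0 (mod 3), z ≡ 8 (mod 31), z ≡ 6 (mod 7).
M = 3 × 31 × 7 = 651. M₁ = 217, y₁ ≡ 1 (mod 3). M₂ = 21, y₂ ≡ 3 (mod 31). M₃ = 93, y₃ ≡ 4 (mod 7). z = 0×217×1 + 8×21×3 + 6×93×4 ≡ 132 (mod 651)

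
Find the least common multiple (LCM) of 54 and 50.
1350

First find GCD(54, 50) using the Euclidean algorithm:
54 = 1 × 50 + 4
50 = 12 × 4 + 2
4 = 2 × 2 + 0
GCD(54, 50) = 2

LCM formula: LCM(a, b) = (a × b) / GCD(a, b)
LCM(54, 50) = (54 × 50) / 2
LCM(54, 50) = 2700 / 2
LCM(54, 50) = 1350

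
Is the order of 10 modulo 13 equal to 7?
No, the actual order is 6, not 7.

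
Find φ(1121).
1044

Prime factorization: 1121 = 19 × 59
Using the formula φ(n) = n × Π(1 - 1/p) for each prime factor p:
φ(1121) = 1121 × (1 - 1/19) × (1 - 1/59)
φ(1121) = 1044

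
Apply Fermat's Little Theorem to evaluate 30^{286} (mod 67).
37

By Fermat's Little Theorem, a^(p-1) ≡ 1 (mod p) for prime p and gcd(a, p) = 1
Here p = 67, so 30^66 ≡ 1 (mod 67)
We can reduce the exponent: 286 mod 66 = 22
So 30^286 ≡ 30^22 (mod 67)
Computing: 30^22 mod 67 = 37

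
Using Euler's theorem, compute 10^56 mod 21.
By Euler: 10^{12} ≡ 1 (mod 21) since gcd(10, 21) = 1. 56 = 4×12 + 8. So 10^{56} ≡ 10^{8} ≡ 16 (mod 21)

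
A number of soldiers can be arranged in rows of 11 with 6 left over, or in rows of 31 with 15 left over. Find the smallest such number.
M = 11 × 31 = 341. M₁ = 31, y₁ ≡ 5 (mod 11). M₂ = 11, y₂ ≡ 17 (mod 31). r = 6×31×5 + 15×11×17 ≡ 325 (mod 341). The smallest positive such number is 325.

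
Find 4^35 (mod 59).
Using repeated squaring. 35 = 32 + 2 + 1 (binary 100011). Repeated squaring mod 59: 4^1 ≡ 4; 4^2 ≡ 4² = 16 ≡ 16; 4^4 ≡ 16² = 256 ≡ 20; 4^8 ≡ 20² = 400 ≡ 46; 4^16 ≡ 46² = 2116 ≡ 51; 4^32 ≡ 51² = 2601 ≡ 5. Multiply: 4^35 = 4^32 × 4^2 × 4^1 ≡ 5 × 16 × 4 (mod 59): 5 × 16 = 80 ≡ 21; 21 × 4 = 84 ≡ 25. So 4^35 ≡ 25 (mod 59).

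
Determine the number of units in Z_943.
880

Prime factorization: 943 = 23 × 41
Using the formula φ(n) = n × Π(1 - 1/p) for each prime factor p:
φ(943) = 943 × (1 - 1/23) × (1 - 1/41)
φ(943) = 880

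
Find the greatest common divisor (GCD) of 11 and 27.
1

Using the Euclidean algorithm:
11 = 0 × 27 + 11
27 = 2 × 11 + 5
11 = 2 × 5 + 1
5 = 5 × 1 + 0

GCD(11, 27) = 1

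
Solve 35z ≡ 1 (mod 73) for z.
35^(-1) ≡ 48 (mod 73). Verification: 35 × 48 = 1680 ≡ 1 (mod 73)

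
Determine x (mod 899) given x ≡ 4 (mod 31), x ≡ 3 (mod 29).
438

Using the Chinese Remainder Theorem:
M = product of moduli = 899
For equation 1: M_1 = 29, 29 ≡ 29 (mod 31), inverse of 29 mod 31 is 15 (check: 29 × 15 = 435 ≡ 1 (mod 31))
For equation 2: M_2 = 31, 31 ≡ 2 (mod 29), inverse of 31 mod 29 is 15 (check: 2 × 15 = 30 ≡ 1 (mod 29))
Combine: x ≡ Σ r_i×M_i×(M_i⁻¹ mod m_i) = 4×29×15 + 3×31×15 = 1740 + 1395 = 3135
3135 mod 899 = 438
x ≡ 438 (mod 899)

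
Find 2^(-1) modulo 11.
6

Using Extended Euclidean Algorithm:
gcd(2, 11) = 1
Bezout coefficients: 2 × -5 + 11 × 1 = 1
So 2 × -5 ≡ 1 (mod 11)
The inverse is -5 mod 11 = 6
Verification: 2 × 6 = 12 = 1 × 11 + 1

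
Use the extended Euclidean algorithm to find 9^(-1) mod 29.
Extended GCD: 9(13) + 29(-4) = 1. So 9^(-1) ≡ 13 ≡ 13 (mod 29). Verify: 9 × 13 = 117 ≡ 1 (mod 29)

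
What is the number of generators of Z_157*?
Number of primitive roots mod 157 = φ(156) = 48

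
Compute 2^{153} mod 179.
55

Using successive squaring:
Binary expansion of 153: 10011001
Powers of 2 mod 179 (each is the square of the previous):
  2^1 ≡ 2 (mod 179)
  2^2 ≡ 2² = 4 ≡ 4 (mod 179)
  2^4 ≡ 4² = 16 ≡ 16 (mod 179)
  2^8 ≡ 16² = 256 ≡ 77 (mod 179)
  2^16 ≡ 77² = 5929 ≡ 22 (mod 179)
  2^32 ≡ 22² = 484 ≡ 126 (mod 179)
  2^64 ≡ 126² = 15876 ≡ 124 (mod 179)
  2^128 ≡ 124² = 15376 ≡ 161 (mod 179)
153 = 128 + 16 + 8 + 1, so 2^153 = 2^128 × 2^16 × 2^8 × 2^1 ≡ 161 × 22 × 77 × 2 (mod 179)
Multiplying step by step:
  161 × 22 = 3542 ≡ 141 (mod 179)
  141 × 77 = 10857 ≡ 117 (mod 179)
  117 × 2 = 234 ≡ 55 (mod 179)
Result: 2^153 ≡ 55 (mod 179)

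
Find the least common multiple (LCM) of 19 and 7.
133

First find GCD(19, 7) using the Euclidean algorithm:
19 = 2 × 7 + 5
7 = 1 × 5 + 2
5 = 2 × 2 + 1
2 = 2 × 1 + 0
GCD(19, 7) = 1

LCM formula: LCM(a, b) = (a × b) / GCD(a, b)
LCM(19, 7) = (19 × 7) / 1
LCM(19, 7) = 133 / 1
LCM(19, 7) = 133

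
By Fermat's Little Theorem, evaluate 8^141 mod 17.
By Fermat: 8^{16} ≡ 1 (mod 17). 141 = 8×16 + 13. So 8^{141} ≡ 8^{13} ≡ 9 (mod 17)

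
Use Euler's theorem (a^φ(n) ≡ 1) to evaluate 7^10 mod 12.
By Euler: 7^{4} ≡ 1 (mod 12) since gcd(7, 12) = 1. 10 = 2×4 + 2. So 7^{10} ≡ 7^{2} ≡ 1 (mod 12)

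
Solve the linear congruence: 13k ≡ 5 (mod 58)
45

Since gcd(13, 58) = 1 divides 5, a solution exists.
Multiply both sides by the inverse of 13 mod 58:
  13^(-1) mod 58 = 9
  x ≡ 9 × 5 ≡ 45 ≡ 45 (mod 58)
Verification: 13 × 45 = 585 = 10 × 58 + 5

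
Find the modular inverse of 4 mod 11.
4^(-1) ≡ 3 (mod 11). Verification: 4 × 3 = 12 ≡ 1 (mod 11)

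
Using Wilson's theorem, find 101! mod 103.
(102)! = (101)! × (102) ≡ -1 (mod 103). So (101)! ≡ -1 × (102)^(-1) ≡ (-1)×(-1) = 1 (mod 103)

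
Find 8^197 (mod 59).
Using Fermat: 8^{58} ≡ 1 (mod 59). 197 ≡ 23 (mod 58). So 8^{197} ≡ 8^{23} ≡ 42 (mod 59)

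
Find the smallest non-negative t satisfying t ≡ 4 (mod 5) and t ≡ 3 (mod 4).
M = 5 × 4 = 20. M₁ = 4, y₁ ≡ 4 (mod 5). M₂ = 5, y₂ ≡ 1 (mod 4). t = 4×4×4 + 3×5×1 ≡ 19 (mod 20)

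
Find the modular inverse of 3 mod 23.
3^(-1) ≡ 8 (mod 23). Verification: 3 × 8 = 24 ≡ 1 (mod 23)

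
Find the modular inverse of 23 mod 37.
23^(-1) ≡ 29 (mod 37). Verification: 23 × 29 = 667 ≡ 1 (mod 37)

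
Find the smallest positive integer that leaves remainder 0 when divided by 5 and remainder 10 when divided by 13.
M = 5 × 13 = 65. M₁ = 13, y₁ ≡ 2 (mod 5). M₂ = 5, y₂ ≡ 8 (mod 13). z = 0×13×2 + 10×5×8 ≡ 10 (mod 65). The smallest positive such number is 10.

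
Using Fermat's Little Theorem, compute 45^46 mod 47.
By Fermat's Little Theorem, 45^{46} ≡ 1 (mod 47) since 47 is prime and gcd(45, 47) = 1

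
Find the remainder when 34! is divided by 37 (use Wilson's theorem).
(36)! = (34)! × (35) × (36) ≡ -1 (mod 37). So (34)! ≡ -1 × [(36)(35)]^(-1) ≡ 18 (mod 37)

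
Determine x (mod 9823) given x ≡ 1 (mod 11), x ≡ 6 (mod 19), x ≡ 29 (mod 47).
6656

Using the Chinese Remainder Theorem:
M = product of moduli = 9823
For equation 1: M_1 = 893, 893 ≡ 2 (mod 11), inverse of 893 mod 11 is 6 (check: 2 × 6 = 12 ≡ 1 (mod 11))
For equation 2: M_2 = 517, 517 ≡ 4 (mod 19), inverse of 517 mod 19 is 5 (check: 4 × 5 = 20 ≡ 1 (mod 19))
For equation 3: M_3 = 209, 209 ≡ 21 (mod 47), inverse of 209 mod 47 is 9 (check: 21 × 9 = 189 ≡ 1 (mod 47))
Combine: x ≡ Σ r_i×M_i×(M_i⁻¹ mod m_i) = 1×893×6 + 6×517×5 + 29×209×9 = 5358 + 15510 + 54549 = 75417
75417 mod 9823 = 6656
x ≡ 6656 (mod 9823)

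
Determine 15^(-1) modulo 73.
15^(-1) ≡ 39 (mod 73). Verification: 15 × 39 = 585 ≡ 1 (mod 73)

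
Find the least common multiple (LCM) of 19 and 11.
209

First find GCD(19, 11) using the Euclidean algorithm:
19 = 1 × 11 + 8
11 = 1 × 8 + 3
8 = 2 × 3 + 2
3 = 1 × 2 + 1
2 = 2 × 1 + 0
GCD(19, 11) = 1

LCM formula: LCM(a, b) = (a × b) / GCD(a, b)
LCM(19, 11) = (19 × 11) / 1
LCM(19, 11) = 209 / 1
LCM(19, 11) = 209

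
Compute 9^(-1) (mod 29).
9^(-1) ≡ 13 (mod 29). Verification: 9 × 13 = 117 ≡ 1 (mod 29)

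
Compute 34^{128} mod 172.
124

Using successive squaring:
Binary expansion of 128: 10000000
Powers of 34 mod 172 (each is the square of the previous):
  34^1 ≡ 34 (mod 172)
  34^2 ≡ 34² = 1156 ≡ 124 (mod 172)
  34^4 ≡ 124² = 15376 ≡ 68 (mod 172)
  34^8 ≡ 68² = 4624 ≡ 152 (mod 172)
  34^16 ≡ 152² = 23104 ≡ 56 (mod 172)
  34^32 ≡ 56² = 3136 ≡ 40 (mod 172)
  34^64 ≡ 40² = 1600 ≡ 52 (mod 172)
  34^128 ≡ 52² = 2704 ≡ 124 (mod 172)
128 is a power of 2, so 34^128 is the last square: ≡ 124 (mod 172)
Result: 34^128 ≡ 124 (mod 172)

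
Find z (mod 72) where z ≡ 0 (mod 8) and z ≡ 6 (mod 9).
M = 8 × 9 = 72. M₁ = 9, y₁ ≡ 1 (mod 8). M₂ = 8, y₂ ≡ 8 (mod 9). z = 0×9×1 + 6×8×8 ≡ 24 (mod 72)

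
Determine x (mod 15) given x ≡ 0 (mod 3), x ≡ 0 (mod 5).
0

Using the Chinese Remainder Theorem:
M = product of moduli = 15
For equation 1: M_1 = 5, 5 ≡ 2 (mod 3), inverse of 5 mod 3 is 2 (check: 2 × 2 = 4 ≡ 1 (mod 3))
For equation 2: M_2 = 3, 3 ≡ 3 (mod 5), inverse of 3 mod 5 is 2 (check: 3 × 2 = 6 ≡ 1 (mod 5))
Combine: x ≡ Σ r_i×M_i×(M_i⁻¹ mod m_i) = 0×5×2 + 0×3×2 = 0 + 0 = 0
0 mod 15 = 0
x ≡ 0 (mod 15)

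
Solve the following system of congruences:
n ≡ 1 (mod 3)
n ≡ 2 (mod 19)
40

Using the Chinese Remainder Theorem:
M = product of moduli = 57
For equation 1: M_1 = 19, 19 ≡ 1 (mod 3), inverse of 19 mod 3 is 1 (check: 1 × 1 = 1 ≡ 1 (mod 3))
For equation 2: M_2 = 3, 3 ≡ 3 (mod 19), inverse of 3 mod 19 is 13 (check: 3 × 13 = 39 ≡ 1 (mod 19))
Combine: n ≡ Σ r_i×M_i×(M_i⁻¹ mod m_i) = 1×19×1 + 2×3×13 = 19 + 78 = 97
97 mod 57 = 40
n ≡ 40 (mod 57)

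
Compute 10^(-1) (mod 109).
11

Using Extended Euclidean Algorithm:
gcd(10, 109) = 1
Bezout coefficients: 10 × 11 + 109 × -1 = 1
So 10 × 11 ≡ 1 (mod 109)
The inverse is 11 mod 109 = 11
Verification: 10 × 11 = 110 = 1 × 109 + 1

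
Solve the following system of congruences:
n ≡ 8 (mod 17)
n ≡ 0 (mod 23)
161

Using the Chinese Remainder Theorem:
M = product of moduli = 391
For equation 1: M_1 = 23, 23 ≡ 6 (mod 17), inverse of 23 mod 17 is 3 (check: 6 × 3 = 18 ≡ 1 (mod 17))
For equation 2: M_2 = 17, 17 ≡ 17 (mod 23), inverse of 17 mod 23 is 19 (check: 17 × 19 = 323 ≡ 1 (mod 23))
Combine: n ≡ Σ r_i×M_i×(M_i⁻¹ mod m_i) = 8×23×3 + 0×17×19 = 552 + 0 = 552
552 mod 391 = 161
n ≡ 161 (mod 391)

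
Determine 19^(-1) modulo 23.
19^(-1) ≡ 17 (mod 23). Verification: 19 × 17 = 323 ≡ 1 (mod 23)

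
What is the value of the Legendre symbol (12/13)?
(12/13) = 12^{6} mod 13 = 1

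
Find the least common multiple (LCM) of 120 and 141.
5640

First find GCD(120, 141) using the Euclidean algorithm:
120 = 0 × 141 + 120
141 = 1 × 120 + 21
120 = 5 × 21 + 15
21 = 1 × 15 + 6
15 = 2 × 6 + 3
6 = 2 × 3 + 0
GCD(120, 141) = 3

LCM formula: LCM(a, b) = (a × b) / GCD(a, b)
LCM(120, 141) = (120 × 141) / 3
LCM(120, 141) = 16920 / 3
LCM(120, 141) = 5640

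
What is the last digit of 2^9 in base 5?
9 = 8 + 1 (binary 1001). Repeated squaring mod 5: 2^1 ≡ 2; 2^2 ≡ 2² = 4 ≡ 4; 2^4 ≡ 4² = 16 ≡ 1; 2^8 ≡ 1² = 1 ≡ 1. Multiply: 2^9 = 2^8 × 2^1 ≡ 1 × 2 (mod 5): 1 × 2 = 2 ≡ 2. So 2^9 ≡ 2 (mod 5).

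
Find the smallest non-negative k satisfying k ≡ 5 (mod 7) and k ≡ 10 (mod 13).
M = 7 × 13 = 91. M₁ = 13, y₁ ≡ 6 (mod 7). M₂ = 7, y₂ ≡ 2 (mod 13). k = 5×13×6 + 10×7×2 ≡ 75 (mod 91)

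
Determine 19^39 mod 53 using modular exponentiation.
Using repeated squaring. 39 = 32 + 4 + 2 + 1 (binary 100111). Repeated squaring mod 53: 19^1 ≡ 19; 19^2 ≡ 19² = 361 ≡ 43; 19^4 ≡ 43² = 1849 ≡ 47; 19^8 ≡ 47² = 2209 ≡ 36; 19^16 ≡ 36² = 1296 ≡ 24; 19^32 ≡ 24² = 576 ≡ 46. Multiply: 19^39 = 19^32 × 19^4 × 19^2 × 19^1 ≡ 46 × 47 × 43 × 19 (mod 53): 46 × 47 = 2162 ≡ 42; 42 × 43 = 1806 ≡ 4; 4 × 19 = 76 ≡ 23. So 19^39 ≡ 23 (mod 53).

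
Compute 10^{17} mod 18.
10

Using successive squaring:
Binary expansion of 17: 10001
Powers of 10 mod 18 (each is the square of the previous):
  10^1 ≡ 10 (mod 18)
  10^2 ≡ 10² = 100 ≡ 10 (mod 18)
  10^4 ≡ 10² = 100 ≡ 10 (mod 18)
  10^8 ≡ 10² = 100 ≡ 10 (mod 18)
  10^16 ≡ 10² = 100 ≡ 10 (mod 18)
17 = 16 + 1, so 10^17 = 10^16 × 10^1 ≡ 10 × 10 (mod 18)
Multiplying step by step:
  10 × 10 = 100 ≡ 10 (mod 18)
Result: 10^17 ≡ 10 (mod 18)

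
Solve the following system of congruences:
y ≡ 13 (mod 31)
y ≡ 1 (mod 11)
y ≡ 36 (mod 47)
2245

Using the Chinese Remainder Theorem:
M = product of moduli = 16027
For equation 1: M_1 = 517, 517 ≡ 21 (mod 31), inverse of 517 mod 31 is 3 (check: 21 × 3 = 63 ≡ 1 (mod 31))
For equation 2: M_2 = 1457, 1457 ≡ 5 (mod 11), inverse of 1457 mod 11 is 9 (check: 5 × 9 = 45 ≡ 1 (mod 11))
For equation 3: M_3 = 341, 341 ≡ 12 (mod 47), inverse of 341 mod 47 is 4 (check: 12 × 4 = 48 ≡ 1 (mod 47))
Combine: y ≡ Σ r_i×M_i×(M_i⁻¹ mod m_i) = 13×517×3 + 1×1457×9 + 36×341×4 = 20163 + 13113 + 49104 = 82380
82380 mod 16027 = 2245
y ≡ 2245 (mod 16027)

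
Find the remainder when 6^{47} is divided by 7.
By Fermat: 6^{6} ≡ 1 (mod 7). 47 = 7×6 + 5. So 6^{47} ≡ 6^{5} ≡ 6 (mod 7)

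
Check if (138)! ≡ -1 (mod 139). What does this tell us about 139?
(138)! mod 139 = 138. Since this equals -1 (mod 139), Wilson confirms 139 is prime.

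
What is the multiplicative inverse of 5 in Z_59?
5^(-1) ≡ 12 (mod 59). Verification: 5 × 12 = 60 ≡ 1 (mod 59)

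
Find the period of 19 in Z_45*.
Powers of 19 mod 45: 19^1≡19, 19^2≡1. Order = 2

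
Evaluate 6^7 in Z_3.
6 ≡ 0 (mod 3). 7 = 4 + 2 + 1 (binary 111). Repeated squaring mod 3: 0^1 ≡ 0; 0^2 ≡ 0² = 0 ≡ 0; 0^4 ≡ 0² = 0 ≡ 0. Multiply: 6^7 ≡ 0^4 × 0^2 × 0^1 ≡ 0 × 0 × 0 (mod 3): 0 × 0 = 0 ≡ 0; 0 × 0 = 0 ≡ 0. So 6^7 ≡ 0 (mod 3).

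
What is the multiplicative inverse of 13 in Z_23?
13^(-1) ≡ 16 (mod 23). Verification: 13 × 16 = 208 ≡ 1 (mod 23)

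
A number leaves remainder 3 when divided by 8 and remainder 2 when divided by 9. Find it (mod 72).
M = 8 × 9 = 72. M₁ = 9, y₁ ≡ 1 (mod 8). M₂ = 8, y₂ ≡ 8 (mod 9). k = 3×9×1 + 2×8×8 ≡ 11 (mod 72)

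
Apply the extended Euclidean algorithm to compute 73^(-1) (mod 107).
Extended GCD: 73(22) + 107(-15) = 1. So 73^(-1) ≡ 22 ≡ 22 (mod 107). Verify: 73 × 22 = 1606 ≡ 1 (mod 107)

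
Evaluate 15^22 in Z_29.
Using repeated squaring. 22 = 16 + 4 + 2 (binary 10110). Repeated squaring mod 29: 15^1 ≡ 15; 15^2 ≡ 15² = 225 ≡ 22; 15^4 ≡ 22² = 484 ≡ 20; 15^8 ≡ 20² = 400 ≡ 23; 15^16 ≡ 23² = 529 ≡ 7. Multiply: 15^22 = 15^16 × 15^4 × 15^2 ≡ 7 × 20 × 22 (mod 29): 7 × 20 = 140 ≡ 24; 24 × 22 = 528 ≡ 6. So 15^22 ≡ 6 (mod 29).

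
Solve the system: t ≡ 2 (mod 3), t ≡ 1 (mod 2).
M = 3 × 2 = 6. M₁ = 2, y₁ ≡ 2 (mod 3). M₂ = 3, y₂ ≡ 1 (mod 2). t = 2×2×2 + 1×3×1 ≡ 5 (mod 6)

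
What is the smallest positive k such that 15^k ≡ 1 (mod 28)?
Powers of 15 mod 28: 15^1≡15, 15^2≡1. Order = 2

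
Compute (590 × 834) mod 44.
8

(590 × 834) = 492060
492060 mod 44 = 8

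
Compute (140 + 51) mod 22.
15

(140 + 51) = 191
191 mod 22 = 15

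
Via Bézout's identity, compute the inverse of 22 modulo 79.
Extended GCD: 22(18) + 79(-5) = 1. So 22^(-1) ≡ 18 ≡ 18 (mod 79). Verify: 22 × 18 = 396 ≡ 1 (mod 79)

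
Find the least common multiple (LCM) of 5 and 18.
90

First find GCD(5, 18) using the Euclidean algorithm:
5 = 0 × 18 + 5
18 = 3 × 5 + 3
5 = 1 × 3 + 2
3 = 1 × 2 + 1
2 = 2 × 1 + 0
GCD(5, 18) = 1

LCM formula: LCM(a, b) = (a × b) / GCD(a, b)
LCM(5, 18) = (5 × 18) / 1
LCM(5, 18) = 90 / 1
LCM(5, 18) = 90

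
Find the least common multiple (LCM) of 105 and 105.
105

First find GCD(105, 105) using the Euclidean algorithm:
105 = 1 × 105 + 0
GCD(105, 105) = 105

LCM formula: LCM(a, b) = (a × b) / GCD(a, b)
LCM(105, 105) = (105 × 105) / 105
LCM(105, 105) = 11025 / 105
LCM(105, 105) = 105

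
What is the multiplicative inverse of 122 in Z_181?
122^(-1) ≡ 46 (mod 181). Verification: 122 × 46 = 5612 ≡ 1 (mod 181)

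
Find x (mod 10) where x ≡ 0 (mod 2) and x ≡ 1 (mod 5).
M = 2 × 5 = 10. M₁ = 5, y₁ ≡ 1 (mod 2). M₂ = 2, y₂ ≡ 3 (mod 5). x = 0×5×1 + 1×2×3 ≡ 6 (mod 10)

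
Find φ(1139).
1056

Prime factorization: 1139 = 17 × 67
Using the formula φ(n) = n × Π(1 - 1/p) for each prime factor p:
φ(1139) = 1139 × (1 - 1/17) × (1 - 1/67)
φ(1139) = 1056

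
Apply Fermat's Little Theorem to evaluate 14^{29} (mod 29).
14

By Fermat's Little Theorem, a^(p-1) ≡ 1 (mod p) for prime p and gcd(a, p) = 1
Here p = 29, so 14^28 ≡ 1 (mod 29)
We can reduce the exponent: 29 mod 28 = 1
So 14^29 ≡ 14^1 (mod 29)
Computing: 14^1 mod 29 = 14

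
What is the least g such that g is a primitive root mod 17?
p - 1 = 16 has prime divisors 2. h is a primitive root mod 17 iff h^(16/q) ≢ 1 (mod 17) for each such q.
h = 2: 2^8 ≡ 1 (mod 17); 2^8 ≡ 1, so not a primitive root.
h = 3: 3^8 ≡ 16 (mod 17); none is 1, so 3 has order 16 and is a primitive root.
The smallest primitive root mod 17 is g = 3.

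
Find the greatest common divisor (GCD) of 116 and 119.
1

Using the Euclidean algorithm:
116 = 0 × 119 + 116
119 = 1 × 116 + 3
116 = 38 × 3 + 2
3 = 1 × 2 + 1
2 = 2 × 1 + 0

GCD(116, 119) = 1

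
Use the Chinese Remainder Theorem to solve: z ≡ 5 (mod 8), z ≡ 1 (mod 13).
M = 8 × 13 = 104. M₁ = 13, y₁ ≡ 5 (mod 8). M₂ = 8, y₂ ≡ 5 (mod 13). z = 5×13×5 + 1×8×5 ≡ 53 (mod 104)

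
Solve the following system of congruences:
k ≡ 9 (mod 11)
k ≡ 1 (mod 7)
64

Using the Chinese Remainder Theorem:
M = product of moduli = 77
For equation 1: M_1 = 7, 7 ≡ 7 (mod 11), inverse of 7 mod 11 is 8 (check: 7 × 8 = 56 ≡ 1 (mod 11))
For equation 2: M_2 = 11, 11 ≡ 4 (mod 7), inverse of 11 mod 7 is 2 (check: 4 × 2 = 8 ≡ 1 (mod 7))
Combine: k ≡ Σ r_i×M_i×(M_i⁻¹ mod m_i) = 9×7×8 + 1×11×2 = 504 + 22 = 526
526 mod 77 = 64
k ≡ 64 (mod 77)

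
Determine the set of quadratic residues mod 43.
QRs mod 43: {1, 4, 6, 9, 10, 11, 13, 14, 15, 16, 17, 21, 23, 24, 25, 31, 35, 36, 38, 40, 41}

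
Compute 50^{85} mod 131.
47

Using successive squaring:
Binary expansion of 85: 1010101
Powers of 50 mod 131 (each is the square of the previous):
  50^1 ≡ 50 (mod 131)
  50^2 ≡ 50² = 2500 ≡ 11 (mod 131)
  50^4 ≡ 11² = 121 ≡ 121 (mod 131)
  50^8 ≡ 121² = 14641 ≡ 100 (mod 131)
  50^16 ≡ 100² = 10000 ≡ 44 (mod 131)
  50^32 ≡ 44² = 1936 ≡ 102 (mod 131)
  50^64 ≡ 102² = 10404 ≡ 55 (mod 131)
85 = 64 + 16 + 4 + 1, so 50^85 = 50^64 × 50^16 × 50^4 × 50^1 ≡ 55 × 44 × 121 × 50 (mod 131)
Multiplying step by step:
  55 × 44 = 2420 ≡ 62 (mod 131)
  62 × 121 = 7502 ≡ 35 (mod 131)
  35 × 50 = 1750 ≡ 47 (mod 131)
Result: 50^85 ≡ 47 (mod 131)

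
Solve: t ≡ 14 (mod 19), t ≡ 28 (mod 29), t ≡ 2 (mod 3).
M = 19 × 29 × 3 = 1653. M₁ = 87, y₁ ≡ 7 (mod 19). M₂ = 57, y₂ ≡ 28 (mod 29). M₃ = 551, y₃ ≡ 2 (mod 3). t = 14×87×7 + 28×57×28 + 2×551×2 ≡ 869 (mod 1653)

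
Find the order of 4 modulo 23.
Powers of 4 mod 23: 4^1≡4, 4^2≡16, 4^3≡18, 4^4≡3, 4^5≡12, 4^6≡2, 4^7≡8, 4^8≡9, 4^9≡13, 4^10≡6, 4^11≡1. Order = 11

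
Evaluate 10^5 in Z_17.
5 = 4 + 1 (binary 101). Repeated squaring mod 17: 10^1 ≡ 10; 10^2 ≡ 10² = 100 ≡ 15; 10^4 ≡ 15² = 225 ≡ 4. Multiply: 10^5 = 10^4 × 10^1 ≡ 4 × 10 (mod 17): 4 × 10 = 40 ≡ 6. So 10^5 ≡ 6 (mod 17).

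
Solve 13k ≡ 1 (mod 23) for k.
13^(-1) ≡ 16 (mod 23). Verification: 13 × 16 = 208 ≡ 1 (mod 23)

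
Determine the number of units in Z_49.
42

Prime factorization: 49 = 7^2
Using the formula φ(n) = n × Π(1 - 1/p) for each prime factor p:
φ(49) = 49 × (1 - 1/7)
φ(49) = 42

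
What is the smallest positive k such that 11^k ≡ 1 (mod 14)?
Powers of 11 mod 14: 11^1≡11, 11^2≡9, 11^3≡1. Order = 3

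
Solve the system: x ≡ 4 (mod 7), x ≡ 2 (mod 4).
M = 7 × 4 = 28. M₁ = 4, y₁ ≡ 2 (mod 7). M₂ = 7, y₂ ≡ 3 (mod 4). x = 4×4×2 + 2×7×3 ≡ 18 (mod 28)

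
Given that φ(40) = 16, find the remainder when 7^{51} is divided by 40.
By Euler: 7^{16} ≡ 1 (mod 40) since gcd(7, 40) = 1. 51 = 3×16 + 3. So 7^{51} ≡ 7^{3} ≡ 23 (mod 40)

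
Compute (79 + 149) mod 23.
21

(79 + 149) = 228
228 mod 23 = 21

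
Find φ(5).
4

Prime factorization: 5 = 5
Using the formula φ(n) = n × Π(1 - 1/p) for each prime factor p:
φ(5) = 5 × (1 - 1/5)
φ(5) = 4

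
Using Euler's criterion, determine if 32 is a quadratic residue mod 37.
By Euler's criterion: 32^{18} ≡ 36 (mod 37). Since this equals -1 (≡ 36), 32 is not a QR.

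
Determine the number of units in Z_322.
132

Prime factorization: 322 = 2 × 7 × 23
Using the formula φ(n) = n × Π(1 - 1/p) for each prime factor p:
φ(322) = 322 × (1 - 1/2) × (1 - 1/7) × (1 - 1/23)
φ(322) = 132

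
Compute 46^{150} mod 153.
19

Using successive squaring:
Binary expansion of 150: 10010110
Powers of 46 mod 153 (each is the square of the previous):
  46^1 ≡ 46 (mod 153)
  46^2 ≡ 46² = 2116 ≡ 127 (mod 153)
  46^4 ≡ 127² = 16129 ≡ 64 (mod 153)
  46^8 ≡ 64² = 4096 ≡ 118 (mod 153)
  46^16 ≡ 118² = 13924 ≡ 1 (mod 153)
  46^32 ≡ 1² = 1 ≡ 1 (mod 153)
  46^64 ≡ 1² = 1 ≡ 1 (mod 153)
  46^128 ≡ 1² = 1 ≡ 1 (mod 153)
150 = 128 + 16 + 4 + 2, so 46^150 = 46^128 × 46^16 × 46^4 × 46^2 ≡ 1 × 1 × 64 × 127 (mod 153)
Multiplying step by step:
  1 × 1 = 1 ≡ 1 (mod 153)
  1 × 64 = 64 ≡ 64 (mod 153)
  64 × 127 = 8128 ≡ 19 (mod 153)
Result: 46^150 ≡ 19 (mod 153)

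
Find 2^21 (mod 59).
Using repeated squaring. 21 = 16 + 4 + 1 (binary 10101). Repeated squaring mod 59: 2^1 ≡ 2; 2^2 ≡ 2² = 4 ≡ 4; 2^4 ≡ 4² = 16 ≡ 16; 2^8 ≡ 16² = 256 ≡ 20; 2^16 ≡ 20² = 400 ≡ 46. Multiply: 2^21 = 2^16 × 2^4 × 2^1 ≡ 46 × 16 × 2 (mod 59): 46 × 16 = 736 ≡ 28; 28 × 2 = 56 ≡ 56. So 2^21 ≡ 56 (mod 59).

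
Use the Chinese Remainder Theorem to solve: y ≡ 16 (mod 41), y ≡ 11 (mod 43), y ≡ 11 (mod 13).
15104

Using the Chinese Remainder Theorem:
M = product of moduli = 22919
For equation 1: M_1 = 559, 559 ≡ 26 (mod 41), inverse of 559 mod 41 is 30 (check: 26 × 30 = 780 ≡ 1 (mod 41))
For equation 2: M_2 = 533, 533 ≡ 17 (mod 43), inverse of 533 mod 43 is 38 (check: 17 × 38 = 646 ≡ 1 (mod 43))
For equation 3: M_3 = 1763, 1763 ≡ 8 (mod 13), inverse of 1763 mod 13 is 5 (check: 8 × 5 = 40 ≡ 1 (mod 13))
Combine: y ≡ Σ r_i×M_i×(M_i⁻¹ mod m_i) = 16×559×30 + 11×533×38 + 11×1763×5 = 268320 + 222794 + 96965 = 588079
588079 mod 22919 = 15104
y ≡ 15104 (mod 22919)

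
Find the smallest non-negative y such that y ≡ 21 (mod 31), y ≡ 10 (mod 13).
114

Using the Chinese Remainder Theorem:
M = product of moduli = 403
For equation 1: M_1 = 13, 13 ≡ 13 (mod 31), inverse of 13 mod 31 is 12 (check: 13 × 12 = 156 ≡ 1 (mod 31))
For equation 2: M_2 = 31, 31 ≡ 5 (mod 13), inverse of 31 mod 13 is 8 (check: 5 × 8 = 40 ≡ 1 (mod 13))
Combine: y ≡ Σ r_i×M_i×(M_i⁻¹ mod m_i) = 21×13×12 + 10×31×8 = 3276 + 2480 = 5756
5756 mod 403 = 114
y ≡ 114 (mod 403)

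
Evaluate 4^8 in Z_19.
8 = 8 (binary 1000). Repeated squaring mod 19: 4^1 ≡ 4; 4^2 ≡ 4² = 16 ≡ 16; 4^4 ≡ 16² = 256 ≡ 9; 4^8 ≡ 9² = 81 ≡ 5. So 4^8 ≡ 5 (mod 19).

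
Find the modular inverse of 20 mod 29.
20^(-1) ≡ 16 (mod 29). Verification: 20 × 16 = 320 ≡ 1 (mod 29)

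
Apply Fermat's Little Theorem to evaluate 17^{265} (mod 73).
17

By Fermat's Little Theorem, a^(p-1) ≡ 1 (mod p) for prime p and gcd(a, p) = 1
Here p = 73, so 17^72 ≡ 1 (mod 73)
We can reduce the exponent: 265 mod 72 = 49
So 17^265 ≡ 17^49 (mod 73)
Computing: 17^49 mod 73 = 17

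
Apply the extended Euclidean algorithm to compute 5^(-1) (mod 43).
Extended GCD: 5(-17) + 43(2) = 1. So 5^(-1) ≡ 26 ≡ 26 (mod 43). Verify: 5 × 26 = 130 ≡ 1 (mod 43)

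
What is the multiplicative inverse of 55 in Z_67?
55^(-1) ≡ 39 (mod 67). Verification: 55 × 39 = 2145 ≡ 1 (mod 67)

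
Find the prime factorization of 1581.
3 × 17 × 31

Divide by primes starting from smallest:
1581 ÷ 3 = 527
527 ÷ 17 = 31
31 ÷ 31 = 1

1581 = 3 × 17 × 31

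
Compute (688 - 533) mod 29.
10

(688 - 533) = 155
155 mod 29 = 10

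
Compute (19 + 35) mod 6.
0

(19 + 35) = 54
54 mod 6 = 0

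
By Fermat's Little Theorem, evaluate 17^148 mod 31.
By Fermat: 17^{30} ≡ 1 (mod 31). 148 = 4×30 + 28. So 17^{148} ≡ 17^{28} ≡ 28 (mod 31)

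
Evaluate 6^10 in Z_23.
10 = 8 + 2 (binary 1010). Repeated squaring mod 23: 6^1 ≡ 6; 6^2 ≡ 6² = 36 ≡ 13; 6^4 ≡ 13² = 169 ≡ 8; 6^8 ≡ 8² = 64 ≡ 18. Multiply: 6^10 = 6^8 × 6^2 ≡ 18 × 13 (mod 23): 18 × 13 = 234 ≡ 4. So 6^10 ≡ 4 (mod 23).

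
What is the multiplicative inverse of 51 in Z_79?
51^(-1) ≡ 31 (mod 79). Verification: 51 × 31 = 1581 ≡ 1 (mod 79)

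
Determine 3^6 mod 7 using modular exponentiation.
6 = 4 + 2 (binary 110). Repeated squaring mod 7: 3^1 ≡ 3; 3^2 ≡ 3² = 9 ≡ 2; 3^4 ≡ 2² = 4 ≡ 4. Multiply: 3^6 = 3^4 × 3^2 ≡ 4 × 2 (mod 7): 4 × 2 = 8 ≡ 1. So 3^6 ≡ 1 (mod 7).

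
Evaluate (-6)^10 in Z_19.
(-6) ≡ 13 (mod 19). 10 = 8 + 2 (binary 1010). Repeated squaring mod 19: 13^1 ≡ 13; 13^2 ≡ 13² = 169 ≡ 17; 13^4 ≡ 17² = 289 ≡ 4; 13^8 ≡ 4² = 16 ≡ 16. Multiply: (-6)^10 ≡ 13^8 × 13^2 ≡ 16 × 17 (mod 19): 16 × 17 = 272 ≡ 6. So (-6)^10 ≡ 6 (mod 19).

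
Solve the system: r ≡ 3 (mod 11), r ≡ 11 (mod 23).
M = 11 × 23 = 253. M₁ = 23, y₁ ≡ 1 (mod 11). M₂ = 11, y₂ ≡ 21 (mod 23). r = 3×23×1 + 11×11×21 ≡ 80 (mod 253)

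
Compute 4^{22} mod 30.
16

Using successive squaring:
Binary expansion of 22: 10110
Powers of 4 mod 30 (each is the square of the previous):
  4^1 ≡ 4 (mod 30)
  4^2 ≡ 4² = 16 ≡ 16 (mod 30)
  4^4 ≡ 16² = 256 ≡ 16 (mod 30)
  4^8 ≡ 16² = 256 ≡ 16 (mod 30)
  4^16 ≡ 16² = 256 ≡ 16 (mod 30)
22 = 16 + 4 + 2, so 4^22 = 4^16 × 4^4 × 4^2 ≡ 16 × 16 × 16 (mod 30)
Multiplying step by step:
  16 × 16 = 256 ≡ 16 (mod 30)
  16 × 16 = 256 ≡ 16 (mod 30)
Result: 4^22 ≡ 16 (mod 30)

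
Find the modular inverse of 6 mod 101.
6^(-1) ≡ 17 (mod 101). Verification: 6 × 17 = 102 ≡ 1 (mod 101)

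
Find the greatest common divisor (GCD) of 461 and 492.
1

Using the Euclidean algorithm:
461 = 0 × 492 + 461
492 = 1 × 461 + 31
461 = 14 × 31 + 27
31 = 1 × 27 + 4
27 = 6 × 4 + 3
4 = 1 × 3 + 1
3 = 3 × 1 + 0

GCD(461, 492) = 1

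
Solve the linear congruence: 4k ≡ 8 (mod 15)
2

Since gcd(4, 15) = 1 divides 8, a solution exists.
Multiply both sides by the inverse of 4 mod 15:
  4^(-1) mod 15 = 4
  x ≡ 4 × 8 ≡ 32 ≡ 2 (mod 15)
Verification: 4 × 2 = 8 = 0 × 15 + 8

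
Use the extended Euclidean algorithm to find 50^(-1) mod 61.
Extended GCD: 50(11) + 61(-9) = 1. So 50^(-1) ≡ 11 ≡ 11 (mod 61). Verify: 50 × 11 = 550 ≡ 1 (mod 61)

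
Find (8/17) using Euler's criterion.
(8/17) = 8^{8} mod 17 = 1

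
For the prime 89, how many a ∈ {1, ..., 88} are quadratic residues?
For prime 89, there are (p-1)/2 = (89-1)/2 = 44 quadratic residues (excluding 0).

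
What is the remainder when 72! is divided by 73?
By Wilson's theorem, (72)! ≡ -1 ≡ 72 (mod 73)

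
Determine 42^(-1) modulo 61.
42^(-1) ≡ 16 (mod 61). Verification: 42 × 16 = 672 ≡ 1 (mod 61)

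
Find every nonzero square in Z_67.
QRs mod 67: {1, 4, 6, 9, 10, 14, 15, 16, 17, 19, 21, 22, 23, 24, 25, 26, 29, 33, 35, 36, 37, 39, 40, 47, 49, 54, 55, 56, 59, 60, 62, 64, 65}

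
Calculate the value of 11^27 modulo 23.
Using Fermat: 11^{22} ≡ 1 (mod 23). 27 ≡ 5 (mod 22). So 11^{27} ≡ 11^{5} ≡ 5 (mod 23)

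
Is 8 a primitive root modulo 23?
No

To verify, check if 8^(22/q) ≢ 1 (mod 23) for each prime divisor q of 22
Divisors of 22 = 22: [1, 2, 11, 22]
  8^(22/2) = 8^11 ≡ 1 (mod 23)
  8^(22/11) = 8^2 ≡ 18 (mod 23)
Conclusion: 8 is not a primitive root modulo 23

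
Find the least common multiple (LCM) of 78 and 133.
10374

First find GCD(78, 133) using the Euclidean algorithm:
78 = 0 × 133 + 78
133 = 1 × 78 + 55
78 = 1 × 55 + 23
55 = 2 × 23 + 9
23 = 2 × 9 + 5
9 = 1 × 5 + 4
5 = 1 × 4 + 1
4 = 4 × 1 + 0
GCD(78, 133) = 1

LCM formula: LCM(a, b) = (a × b) / GCD(a, b)
LCM(78, 133) = (78 × 133) / 1
LCM(78, 133) = 10374 / 1
LCM(78, 133) = 10374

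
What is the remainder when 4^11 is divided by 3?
Using Fermat: 4^{2} ≡ 1 (mod 3). 11 ≡ 1 (mod 2). So 4^{11} ≡ 4^{1} ≡ 1 (mod 3)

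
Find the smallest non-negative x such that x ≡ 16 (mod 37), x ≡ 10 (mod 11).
164

Using the Chinese Remainder Theorem:
M = product of moduli = 407
For equation 1: M_1 = 11, 11 ≡ 11 (mod 37), inverse of 11 mod 37 is 27 (check: 11 × 27 = 297 ≡ 1 (mod 37))
For equation 2: M_2 = 37, 37 ≡ 4 (mod 11), inverse of 37 mod 11 is 3 (check: 4 × 3 = 12 ≡ 1 (mod 11))
Combine: x ≡ Σ r_i×M_i×(M_i⁻¹ mod m_i) = 16×11×27 + 10×37×3 = 4752 + 1110 = 5862
5862 mod 407 = 164
x ≡ 164 (mod 407)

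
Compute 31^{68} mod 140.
121

Using successive squaring:
Binary expansion of 68: 1000100
Powers of 31 mod 140 (each is the square of the previous):
  31^1 ≡ 31 (mod 140)
  31^2 ≡ 31² = 961 ≡ 121 (mod 140)
  31^4 ≡ 121² = 14641 ≡ 81 (mod 140)
  31^8 ≡ 81² = 6561 ≡ 121 (mod 140)
  31^16 ≡ 121² = 14641 ≡ 81 (mod 140)
  31^32 ≡ 81² = 6561 ≡ 121 (mod 140)
  31^64 ≡ 121² = 14641 ≡ 81 (mod 140)
68 = 64 + 4, so 31^68 = 31^64 × 31^4 ≡ 81 × 81 (mod 140)
Multiplying step by step:
  81 × 81 = 6561 ≡ 121 (mod 140)
Result: 31^68 ≡ 121 (mod 140)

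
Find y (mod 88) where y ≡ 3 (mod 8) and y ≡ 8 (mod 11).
M = 8 × 11 = 88. M₁ = 11, y₁ ≡ 3 (mod 8). M₂ = 8, y₂ ≡ 7 (mod 11). y = 3×11×3 + 8×8×7 ≡ 19 (mod 88)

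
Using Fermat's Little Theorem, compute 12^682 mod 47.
By Fermat: 12^{46} ≡ 1 (mod 47). 682 ≡ 38 (mod 46). So 12^{682} ≡ 12^{38} ≡ 18 (mod 47)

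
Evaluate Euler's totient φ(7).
6

Prime factorization: 7 = 7
Using the formula φ(n) = n × Π(1 - 1/p) for each prime factor p:
φ(7) = 7 × (1 - 1/7)
φ(7) = 6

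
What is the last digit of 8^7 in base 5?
8 ≡ 3 (mod 5). 7 = 4 + 2 + 1 (binary 111). Repeated squaring mod 5: 3^1 ≡ 3; 3^2 ≡ 3² = 9 ≡ 4; 3^4 ≡ 4² = 16 ≡ 1. Multiply: 8^7 ≡ 3^4 × 3^2 × 3^1 ≡ 1 × 4 × 3 (mod 5): 1 × 4 = 4 ≡ 4; 4 × 3 = 12 ≡ 2. So 8^7 ≡ 2 (mod 5).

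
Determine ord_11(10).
Powers of 10 mod 11: 10^1≡10, 10^2≡1. Order = 2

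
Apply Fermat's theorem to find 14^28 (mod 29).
By Fermat's Little Theorem, 14^{28} ≡ 1 (mod 29) since 29 is prime and gcd(14, 29) = 1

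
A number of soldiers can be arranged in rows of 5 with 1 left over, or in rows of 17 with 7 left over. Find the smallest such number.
M = 5 × 17 = 85. M₁ = 17, y₁ ≡ 3 (mod 5). M₂ = 5, y₂ ≡ 7 (mod 17). t = 1×17×3 + 7×5×7 ≡ 41 (mod 85). The smallest positive such number is 41.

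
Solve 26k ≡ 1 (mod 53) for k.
51

Using Extended Euclidean Algorithm:
gcd(26, 53) = 1
Bezout coefficients: 26 × -2 + 53 × 1 = 1
So 26 × -2 ≡ 1 (mod 53)
The inverse is -2 mod 53 = 51
Verification: 26 × 51 = 1326 = 25 × 53 + 1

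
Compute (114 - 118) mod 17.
13

(114 - 118) = -4
-4 mod 17 = 13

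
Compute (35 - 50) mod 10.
5

(35 - 50) = -15
-15 mod 10 = 5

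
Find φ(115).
88

Prime factorization: 115 = 5 × 23
Using the formula φ(n) = n × Π(1 - 1/p) for each prime factor p:
φ(115) = 115 × (1 - 1/5) × (1 - 1/23)
φ(115) = 88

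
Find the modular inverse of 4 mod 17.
4^(-1) ≡ 13 (mod 17). Verification: 4 × 13 = 52 ≡ 1 (mod 17)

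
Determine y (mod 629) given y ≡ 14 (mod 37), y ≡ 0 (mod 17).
51

Using the Chinese Remainder Theorem:
M = product of moduli = 629
For equation 1: M_1 = 17, 17 ≡ 17 (mod 37), inverse of 17 mod 37 is 24 (check: 17 × 24 = 408 ≡ 1 (mod 37))
For equation 2: M_2 = 37, 37 ≡ 3 (mod 17), inverse of 37 mod 17 is 6 (check: 3 × 6 = 18 ≡ 1 (mod 17))
Combine: y ≡ Σ r_i×M_i×(M_i⁻¹ mod m_i) = 14×17×24 + 0×37×6 = 5712 + 0 = 5712
5712 mod 629 = 51
y ≡ 51 (mod 629)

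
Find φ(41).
40

Prime factorization: 41 = 41
Using the formula φ(n) = n × Π(1 - 1/p) for each prime factor p:
φ(41) = 41 × (1 - 1/41)
φ(41) = 40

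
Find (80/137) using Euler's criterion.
(80/137) = 80^{68} mod 137 = -1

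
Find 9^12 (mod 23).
Using repeated squaring. 12 = 8 + 4 (binary 1100). Repeated squaring mod 23: 9^1 ≡ 9; 9^2 ≡ 9² = 81 ≡ 12; 9^4 ≡ 12² = 144 ≡ 6; 9^8 ≡ 6² = 36 ≡ 13. Multiply: 9^12 = 9^8 × 9^4 ≡ 13 × 6 (mod 23): 13 × 6 = 78 ≡ 9. So 9^12 ≡ 9 (mod 23).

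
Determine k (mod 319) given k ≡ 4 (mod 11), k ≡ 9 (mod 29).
125

Using the Chinese Remainder Theorem:
M = product of moduli = 319
For equation 1: M_1 = 29, 29 ≡ 7 (mod 11), inverse of 29 mod 11 is 8 (check: 7 × 8 = 56 ≡ 1 (mod 11))
For equation 2: M_2 = 11, 11 ≡ 11 (mod 29), inverse of 11 mod 29 is 8 (check: 11 × 8 = 88 ≡ 1 (mod 29))
Combine: k ≡ Σ r_i×M_i×(M_i⁻¹ mod m_i) = 4×29×8 + 9×11×8 = 928 + 792 = 1720
1720 mod 319 = 125
k ≡ 125 (mod 319)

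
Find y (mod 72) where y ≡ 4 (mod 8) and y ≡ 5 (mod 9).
M = 8 × 9 = 72. M₁ = 9, y₁ ≡ 1 (mod 8). M₂ = 8, y₂ ≡ 8 (mod 9). y = 4×9×1 + 5×8×8 ≡ 68 (mod 72)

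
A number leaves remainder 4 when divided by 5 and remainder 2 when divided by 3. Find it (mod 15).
M = 5 × 3 = 15. M₁ = 3, y₁ ≡ 2 (mod 5). M₂ = 5, y₂ ≡ 2 (mod 3). r = 4×3×2 + 2×5×2 ≡ 14 (mod 15)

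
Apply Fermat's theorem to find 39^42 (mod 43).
By Fermat's Little Theorem, 39^{42} ≡ 1 (mod 43) since 43 is prime and gcd(39, 43) = 1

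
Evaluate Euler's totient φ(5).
4

Prime factorization: 5 = 5
Using the formula φ(n) = n × Π(1 - 1/p) for each prime factor p:
φ(5) = 5 × (1 - 1/5)
φ(5) = 4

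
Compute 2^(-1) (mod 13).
2^(-1) ≡ 7 (mod 13). Verification: 2 × 7 = 14 ≡ 1 (mod 13)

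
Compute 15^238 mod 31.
Using Fermat: 15^{30} ≡ 1 (mod 31). 238 ≡ 28 (mod 30). So 15^{238} ≡ 15^{28} ≡ 4 (mod 31)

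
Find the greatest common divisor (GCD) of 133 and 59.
1

Using the Euclidean algorithm:
133 = 2 × 59 + 15
59 = 3 × 15 + 14
15 = 1 × 14 + 1
14 = 14 × 1 + 0

GCD(133, 59) = 1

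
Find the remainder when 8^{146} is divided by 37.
By Fermat: 8^{36} ≡ 1 (mod 37). 146 = 4×36 + 2. So 8^{146} ≡ 8^{2} ≡ 27 (mod 37)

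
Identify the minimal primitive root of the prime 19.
p - 1 = 18 has prime divisors 2, 3. h is a primitive root mod 19 iff h^(18/q) ≢ 1 (mod 19) for each such q.
h = 2: 2^9 ≡ 18, 2^6 ≡ 7 (mod 19); none is 1, so 2 has order 18 and is a primitive root.
The smallest primitive root mod 19 is g = 2.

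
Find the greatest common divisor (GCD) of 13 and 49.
1

Using the Euclidean algorithm:
13 = 0 × 49 + 13
49 = 3 × 13 + 10
13 = 1 × 10 + 3
10 = 3 × 3 + 1
3 = 3 × 1 + 0

GCD(13, 49) = 1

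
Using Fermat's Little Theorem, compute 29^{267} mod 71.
3

By Fermat's Little Theorem, a^(p-1) ≡ 1 (mod p) for prime p and gcd(a, p) = 1
Here p = 71, so 29^70 ≡ 1 (mod 71)
We can reduce the exponent: 267 mod 70 = 57
So 29^267 ≡ 29^57 (mod 71)
Computing: 29^57 mod 71 = 3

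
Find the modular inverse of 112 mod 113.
112^(-1) ≡ 112 (mod 113). Verification: 112 × 112 = 12544 ≡ 1 (mod 113)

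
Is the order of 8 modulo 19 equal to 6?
Yes, ord_19(8) = 6.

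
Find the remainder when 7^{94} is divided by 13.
By Fermat: 7^{12} ≡ 1 (mod 13). 94 = 7×12 + 10. So 7^{94} ≡ 7^{10} ≡ 4 (mod 13)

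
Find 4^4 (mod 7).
4 = 4 (binary 100). Repeated squaring mod 7: 4^1 ≡ 4; 4^2 ≡ 4² = 16 ≡ 2; 4^4 ≡ 2² = 4 ≡ 4. So 4^4 ≡ 4 (mod 7).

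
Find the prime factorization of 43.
43

Divide by primes starting from smallest:
43 ÷ 43 = 1

43 = 43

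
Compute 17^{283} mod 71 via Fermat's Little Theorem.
14

By Fermat's Little Theorem, a^(p-1) ≡ 1 (mod p) for prime p and gcd(a, p) = 1
Here p = 71, so 17^70 ≡ 1 (mod 71)
We can reduce the exponent: 283 mod 70 = 3
So 17^283 ≡ 17^3 (mod 71)
Computing: 17^3 mod 71 = 14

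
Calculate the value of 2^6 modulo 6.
6 = 4 + 2 (binary 110). Repeated squaring mod 6: 2^1 ≡ 2; 2^2 ≡ 2² = 4 ≡ 4; 2^4 ≡ 4² = 16 ≡ 4. Multiply: 2^6 = 2^4 × 2^2 ≡ 4 × 4 (mod 6): 4 × 4 = 16 ≡ 4. So 2^6 ≡ 4 (mod 6).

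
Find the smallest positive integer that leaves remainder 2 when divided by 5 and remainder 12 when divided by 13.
M = 5 × 13 = 65. M₁ = 13, y₁ ≡ 2 (mod 5). M₂ = 5, y₂ ≡ 8 (mod 13). z = 2×13×2 + 12×5×8 ≡ 12 (mod 65). The smallest positive such number is 12.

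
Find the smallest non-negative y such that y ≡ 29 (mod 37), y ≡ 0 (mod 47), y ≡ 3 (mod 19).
2397

Using the Chinese Remainder Theorem:
M = product of moduli = 33041
For equation 1: M_1 = 893, 893 ≡ 5 (mod 37), inverse of 893 mod 37 is 15 (check: 5 × 15 = 75 ≡ 1 (mod 37))
For equation 2: M_2 = 703, 703 ≡ 45 (mod 47), inverse of 703 mod 47 is 23 (check: 45 × 23 = 1035 ≡ 1 (mod 47))
For equation 3: M_3 = 1739, 1739 ≡ 10 (mod 19), inverse of 1739 mod 19 is 2 (check: 10 × 2 = 20 ≡ 1 (mod 19))
Combine: y ≡ Σ r_i×M_i×(M_i⁻¹ mod m_i) = 29×893×15 + 0×703×23 + 3×1739×2 = 388455 + 0 + 10434 = 398889
398889 mod 33041 = 2397
y ≡ 2397 (mod 33041)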